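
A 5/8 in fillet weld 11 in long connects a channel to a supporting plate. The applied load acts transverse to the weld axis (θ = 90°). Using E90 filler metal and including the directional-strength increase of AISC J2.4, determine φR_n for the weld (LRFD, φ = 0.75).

E90XX → F_EXX = 90 ksi.
t_e = 0.707 × 0.625 = 0.4419 in; A_we = 0.4419 × 11 = 4.861 in².
Directional factor: 1.0 + 0.5 sin^1.5(90°) = 1.5.
F_nw = 0.6 × 90 × 1.5 = 81 ksi.
φR_n = 0.75 × 81 × 4.861 = 295.3 kips.

φR_n ≈ 295 kips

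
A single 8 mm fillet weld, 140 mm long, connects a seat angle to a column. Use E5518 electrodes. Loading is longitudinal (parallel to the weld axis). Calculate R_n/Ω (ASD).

R_n/Ω ≈ 131 kN

E55XX → F_EXX = 550 MPa.
Effective throat t_e = 0.707 × 8 = 5.656 mm.
Total length L = 140 mm; A_we = 5.656 × 140 = 791.8 mm².
F_nw = 0.6 F_EXX = 0.6 × 550 = 330 MPa.
R_n = 330 × 791.8 × 10⁻³ = 261.3 kN; R_n/Ω = 261.3/2.0 = 130.7 kN.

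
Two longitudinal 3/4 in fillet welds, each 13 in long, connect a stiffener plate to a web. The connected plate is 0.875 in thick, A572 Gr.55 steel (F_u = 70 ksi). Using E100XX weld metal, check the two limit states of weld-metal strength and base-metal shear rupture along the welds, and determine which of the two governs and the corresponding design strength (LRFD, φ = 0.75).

E100XX → F_EXX = 100 ksi.
t_e = 0.707 × 0.75 = 0.5302 in; L = 26 in.
Weld metal: φR_n = 0.75 × 0.6 × 100 × 0.5302 × 26 = 620.4 kips.
Base metal (shear rupture): φR_n = 0.75 × 0.6 × 70 × 0.875 × 26 = 716.6 kips.
Governing: weld metal.

φR_n ≈ 620 kips (weld metal governs)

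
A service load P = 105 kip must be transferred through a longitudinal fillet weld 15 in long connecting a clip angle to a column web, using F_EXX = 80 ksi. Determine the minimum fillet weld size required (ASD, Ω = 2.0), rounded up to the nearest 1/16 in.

Total weld length L = 15 in.
Required throat t_e = P × Ω / (0.6 F_EXX × L) = 105 × 2.0 / (0.6 × 80 × 15) = 0.2917 in.
Required leg w = t_e / 0.707 = 0.4125 in → use 7/16 in.

w = 7/16 in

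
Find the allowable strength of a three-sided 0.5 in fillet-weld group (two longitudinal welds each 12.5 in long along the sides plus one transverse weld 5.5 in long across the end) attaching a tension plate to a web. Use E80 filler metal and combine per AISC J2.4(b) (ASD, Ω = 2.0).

R_n/Ω ≈ 259 kips

E80XX → F_EXX = 80 ksi.
t_e = 0.707 × 0.5 = 0.3535 in.
R_nwl = 0.6 × 80 × 0.3535 × 25 = 424.2 kips (longitudinal, 2 welds).
R_nwt = 0.6 × 80 × 0.3535 × 5.5 = 93.32 kips (transverse, base value).
(i) R_nwl + R_nwt = 517.5 kips; (ii) 0.85 R_nwl + 1.5 R_nwt = 500.6 kips.
R_n = max = 517.5 kips [governs: (i)]; R_n/Ω = 258.8 kips.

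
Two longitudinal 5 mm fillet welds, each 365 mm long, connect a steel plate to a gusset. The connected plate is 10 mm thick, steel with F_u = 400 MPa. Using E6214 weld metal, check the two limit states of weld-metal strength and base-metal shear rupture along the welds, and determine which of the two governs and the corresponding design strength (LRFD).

E62XX → F_EXX = 620 MPa.
t_e = 0.707 × 5 = 3.535 mm; L = 730 mm.
Weld metal: φR_n = 0.75 × 0.6 × 620 × 3.535 × 730 × 10⁻³ = 720 kN.
Base metal (shear rupture): φR_n = 0.75 × 0.6 × 400 × 10 × 730 × 10⁻³ = 1314 kN.
Governing: weld metal.

φR_n ≈ 720 kN (weld metal governs)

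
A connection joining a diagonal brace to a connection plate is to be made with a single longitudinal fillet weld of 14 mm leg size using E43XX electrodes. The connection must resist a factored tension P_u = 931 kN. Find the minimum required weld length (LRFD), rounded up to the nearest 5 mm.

L = 490 mm

E43XX → F_EXX = 430 MPa.
Throat t_e = 0.707 × 14 = 9.898 mm.
φr_n = 0.75 × 0.6 × 430 × 9.898 × 10⁻³ = 1.915 kN/mm.
L_req = P_u / φr_n = 931 / 1.915 = 486.1 mm total.
Round up → use L = 490 mm.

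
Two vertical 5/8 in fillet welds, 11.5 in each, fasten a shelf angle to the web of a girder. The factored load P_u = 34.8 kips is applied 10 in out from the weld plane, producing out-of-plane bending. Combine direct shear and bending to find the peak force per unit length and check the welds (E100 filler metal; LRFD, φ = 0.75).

E100XX → F_EXX = 100 ksi.
L_w = 2 × 11.5 = 23 in; section modulus (unit throat) S = 2 × L²/6 = 44.08 in².
Direct shear f_v = P/L_w = 34.8/23 = 1.513 kip/in.
Moment M = P × e = 34.8 × 10 = 348 kip·in; bending f_b = M/S = 7.894 kip/in.
f_max = √(f_v² + f_b²) = √(1.513² + 7.894²) = 8.038 kip/in.
φr_n = 0.75 × 0.6 × 100 × (0.707 × 0.625) = 19.88 kip/in → adequate.

f_max ≈ 8.04 kip/in; adequate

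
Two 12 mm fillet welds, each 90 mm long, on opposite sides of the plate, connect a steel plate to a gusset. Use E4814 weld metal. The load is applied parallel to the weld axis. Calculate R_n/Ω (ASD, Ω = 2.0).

E48XX → F_EXX = 480 MPa.
Effective throat t_e = 0.707 × 12 = 8.484 mm.
Total length L = 180 mm; A_we = 8.484 × 180 = 1527 mm².
F_nw = 0.6 F_EXX = 0.6 × 480 = 288 MPa.
R_n = 288 × 1527 × 10⁻³ = 439.8 kN; R_n/Ω = 439.8/2.0 = 219.9 kN.

R_n/Ω ≈ 220 kN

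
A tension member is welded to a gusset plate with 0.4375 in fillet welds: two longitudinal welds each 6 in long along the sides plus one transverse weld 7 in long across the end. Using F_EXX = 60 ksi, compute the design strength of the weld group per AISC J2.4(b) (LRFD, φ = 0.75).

φR_n ≈ 173 kips

t_e = 0.707 × 0.4375 = 0.3093 in.
R_nwl = 0.6 × 60 × 0.3093 × 12 = 133.6 kips (longitudinal, 2 welds).
R_nwt = 0.6 × 60 × 0.3093 × 7 = 77.95 kips (transverse, base value).
(i) R_nwl + R_nwt = 211.6 kips; (ii) 0.85 R_nwl + 1.5 R_nwt = 230.5 kips.
R_n = max = 230.5 kips [governs: (ii)]; φR_n = 172.9 kips.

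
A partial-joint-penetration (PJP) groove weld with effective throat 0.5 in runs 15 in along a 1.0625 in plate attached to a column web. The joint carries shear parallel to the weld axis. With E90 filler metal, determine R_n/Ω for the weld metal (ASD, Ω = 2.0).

R_n/Ω ≈ 202 kip

E90XX → F_EXX = 90 ksi.
Effective throat (given) t_e = 0.5 in.
A_we = 0.5 × 15 = 7.5 in².
F_nw = 0.6 F_EXX = 54 ksi.
R_n/Ω = (54 × 7.5) / 2.0 = 202.5 kip.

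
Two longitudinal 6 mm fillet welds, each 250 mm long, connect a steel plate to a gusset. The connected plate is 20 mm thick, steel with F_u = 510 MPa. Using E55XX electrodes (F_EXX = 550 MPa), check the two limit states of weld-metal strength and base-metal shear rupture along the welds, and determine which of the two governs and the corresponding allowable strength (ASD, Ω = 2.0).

t_e = 0.707 × 6 = 4.242 mm; L = 500 mm.
Weld metal: R_n/Ω = (1/2.0) × 0.6 × 550 × 4.242 × 500 × 10⁻³ = 350 kN.
Base metal (shear rupture): R_n/Ω = (1/2.0) × 0.6 × 510 × 20 × 500 × 10⁻³ = 1530 kN.
Governing: weld metal.

R_n/Ω ≈ 350 kN (weld metal governs)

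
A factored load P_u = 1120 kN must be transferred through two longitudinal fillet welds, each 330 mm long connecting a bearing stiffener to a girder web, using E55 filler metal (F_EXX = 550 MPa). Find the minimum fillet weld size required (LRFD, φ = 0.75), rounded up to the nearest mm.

w = 10 mm

Total weld length L = 660 mm.
Required throat t_e = P_u / (φ × 0.6 F_EXX × L) = 1120 / (0.75 × 0.6 × 550 × 660 × 10⁻³) = 6.856 mm.
Required leg w = t_e / 0.707 = 9.698 mm → use 10 mm.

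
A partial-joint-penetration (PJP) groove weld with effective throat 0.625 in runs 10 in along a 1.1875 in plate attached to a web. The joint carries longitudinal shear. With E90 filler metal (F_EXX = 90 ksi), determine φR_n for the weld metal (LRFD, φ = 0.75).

φR_n ≈ 253 kip

Effective throat (given) t_e = 0.625 in.
A_we = 0.625 × 10 = 6.25 in².
F_nw = 0.6 F_EXX = 54 ksi.
φR_n = 0.75 × 54 × 6.25 = 253.1 kip.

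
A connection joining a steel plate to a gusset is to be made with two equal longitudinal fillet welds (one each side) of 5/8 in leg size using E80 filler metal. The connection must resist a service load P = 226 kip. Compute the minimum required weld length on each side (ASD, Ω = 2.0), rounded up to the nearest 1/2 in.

E80XX → F_EXX = 80 ksi.
Throat t_e = 0.707 × 0.625 = 0.4419 in.
r_n/Ω = (0.6 × 80 × 0.4419) / 2.0 = 10.6 kip/in.
L_req = P / (r_n/Ω) = 226 / 10.6 = 21.31 in total.
Per side: 21.31 / 2 = 10.66 in.
Round up → use L = 11 in on each side.

L = 11 in on each side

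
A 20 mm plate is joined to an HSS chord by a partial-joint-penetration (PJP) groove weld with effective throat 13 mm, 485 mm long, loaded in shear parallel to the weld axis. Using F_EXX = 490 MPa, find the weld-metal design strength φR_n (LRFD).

Effective throat (given) t_e = 13 mm.
A_we = 13 × 485 = 6305 mm².
F_nw = 0.6 F_EXX = 294 MPa.
φR_n = 0.75 × 294 × 6305 × 10⁻³ = 1390 kN.

φR_n ≈ 1390 kN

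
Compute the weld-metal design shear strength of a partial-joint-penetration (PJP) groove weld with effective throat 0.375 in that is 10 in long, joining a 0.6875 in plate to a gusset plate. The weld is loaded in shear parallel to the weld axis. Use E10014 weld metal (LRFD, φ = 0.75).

E100XX → F_EXX = 100 ksi.
Effective throat (given) t_e = 0.375 in.
A_we = 0.375 × 10 = 3.75 in².
F_nw = 0.6 F_EXX = 60 ksi.
φR_n = 0.75 × 60 × 3.75 = 168.8 kip.

φR_n ≈ 169 kip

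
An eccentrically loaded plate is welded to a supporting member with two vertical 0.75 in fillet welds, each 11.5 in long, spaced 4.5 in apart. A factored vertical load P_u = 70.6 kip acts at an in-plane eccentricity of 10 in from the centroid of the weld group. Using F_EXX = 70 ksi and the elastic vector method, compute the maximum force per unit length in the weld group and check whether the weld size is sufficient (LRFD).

Total weld length L_w = 23 in. Treat welds as unit-width lines.
Polar moment about centroid: J = 2[d³/12 + d(b/2)²] = 2[11.5³/12 + 11.5×2.25²] = 369.9 in³.
Direct shear f_v = P/L_w = 70.6 / 23 = 3.07 kip/in (vertical).
Torsion M = P·e = 70.6 × 10 = 706 kip·in.
Critical point at (x, y) = (2.25, 5.75) from centroid. f_tx = M·y/J = 10.97 kip/in; f_ty = M·x/J = 4.294 kip/in.
Resultant f_max = √[f_tx² + (f_v + f_ty)²] = √[10.97² + (3.07 + 4.294)²] = 13.22 kip/in.
Capacity per unit length: φr_n = 0.75 × 0.6 × 70 × (0.707 × 0.75) = 16.7 kip/in.
13.22 ≤ 16.7 → adequate.

f_max ≈ 13.2 kip/in; adequate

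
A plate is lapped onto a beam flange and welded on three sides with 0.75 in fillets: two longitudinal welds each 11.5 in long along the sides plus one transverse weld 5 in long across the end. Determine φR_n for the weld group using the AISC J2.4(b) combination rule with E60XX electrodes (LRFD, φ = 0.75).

φR_n ≈ 401 kip

E60XX → F_EXX = 60 ksi.
t_e = 0.707 × 0.75 = 0.5302 in.
R_nwl = 0.6 × 60 × 0.5302 × 23 = 439 kip (longitudinal, 2 welds).
R_nwt = 0.6 × 60 × 0.5302 × 5 = 95.44 kip (transverse, base value).
(i) R_nwl + R_nwt = 534.5 kip; (ii) 0.85 R_nwl + 1.5 R_nwt = 516.4 kip.
R_n = max = 534.5 kip [governs: (i)]; φR_n = 400.9 kip.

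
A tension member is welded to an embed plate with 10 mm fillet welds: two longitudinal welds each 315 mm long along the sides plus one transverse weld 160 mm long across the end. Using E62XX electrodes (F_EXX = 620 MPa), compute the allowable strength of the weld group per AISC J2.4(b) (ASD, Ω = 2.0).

R_n/Ω ≈ 1040 kN

t_e = 0.707 × 10 = 7.07 mm.
R_nwl = 0.6 × 620 × 7.07 × 630 × 10⁻³ = 1657 kN (longitudinal, 2 welds).
R_nwt = 0.6 × 620 × 7.07 × 160 × 10⁻³ = 420.8 kN (transverse, base value).
(i) R_nwl + R_nwt = 2078 kN; (ii) 0.85 R_nwl + 1.5 R_nwt = 2040 kN.
R_n = max = 2078 kN [governs: (i)]; R_n/Ω = 1039 kN.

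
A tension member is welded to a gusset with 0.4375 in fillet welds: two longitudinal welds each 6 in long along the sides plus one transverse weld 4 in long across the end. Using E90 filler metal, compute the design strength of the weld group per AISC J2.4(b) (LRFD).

E90XX → F_EXX = 90 ksi.
t_e = 0.707 × 0.4375 = 0.3093 in.
R_nwl = 0.6 × 90 × 0.3093 × 12 = 200.4 kip (longitudinal, 2 welds).
R_nwt = 0.6 × 90 × 0.3093 × 4 = 66.81 kip (transverse, base value).
(i) R_nwl + R_nwt = 267.2 kip; (ii) 0.85 R_nwl + 1.5 R_nwt = 270.6 kip.
R_n = max = 270.6 kip [governs: (ii)]; φR_n = 202.9 kip.

φR_n ≈ 203 kip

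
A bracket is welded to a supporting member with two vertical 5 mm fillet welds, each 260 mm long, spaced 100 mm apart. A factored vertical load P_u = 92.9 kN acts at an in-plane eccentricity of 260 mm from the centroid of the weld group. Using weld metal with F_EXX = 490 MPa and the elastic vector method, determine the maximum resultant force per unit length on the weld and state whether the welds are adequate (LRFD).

Total weld length L_w = 520 mm. Treat welds as unit-width lines.
Polar moment about centroid: J = 2[d³/12 + d(b/2)²] = 2[260³/12 + 260×50²] = 4229000 mm³.
Direct shear f_v = P/L_w = 92.9×10³ / 520 = 178.7 N/mm (vertical).
Torsion M = P·e = 92.9×10³ × 260 = 24154000 N·mm.
Critical point at (x, y) = (50, 130) from centroid. f_tx = M·y/J = 742.4 N/mm; f_ty = M·x/J = 285.6 N/mm.
Resultant f_max = √[f_tx² + (f_v + f_ty)²] = √[742.4² + (178.7 + 285.6)²] = 875.6 N/mm.
Capacity per unit length: φr_n = 0.75 × 0.6 × 490 × (0.707 × 5) = 779.5 N/mm.
875.6 > 779.5 → NOT adequate.

f_max ≈ 876 N/mm; NOT adequate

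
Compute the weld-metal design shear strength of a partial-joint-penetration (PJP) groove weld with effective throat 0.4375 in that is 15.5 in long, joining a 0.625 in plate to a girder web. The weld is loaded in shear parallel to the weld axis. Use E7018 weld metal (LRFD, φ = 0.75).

φR_n ≈ 214 kips

E70XX → F_EXX = 70 ksi.
Effective throat (given) t_e = 0.4375 in.
A_we = 0.4375 × 15.5 = 6.781 in².
F_nw = 0.6 F_EXX = 42 ksi.
φR_n = 0.75 × 42 × 6.781 = 213.6 kips.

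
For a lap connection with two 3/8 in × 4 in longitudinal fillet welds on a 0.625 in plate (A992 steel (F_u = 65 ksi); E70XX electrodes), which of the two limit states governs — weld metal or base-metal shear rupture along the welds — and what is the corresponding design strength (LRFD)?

φR_n ≈ 66.8 kips (weld metal governs)

E70XX → F_EXX = 70 ksi.
t_e = 0.707 × 0.375 = 0.2651 in; L = 8 in.
Weld metal: φR_n = 0.75 × 0.6 × 70 × 0.2651 × 8 = 66.81 kips.
Base metal (shear rupture): φR_n = 0.75 × 0.6 × 65 × 0.625 × 8 = 146.2 kips.
Governing: weld metal.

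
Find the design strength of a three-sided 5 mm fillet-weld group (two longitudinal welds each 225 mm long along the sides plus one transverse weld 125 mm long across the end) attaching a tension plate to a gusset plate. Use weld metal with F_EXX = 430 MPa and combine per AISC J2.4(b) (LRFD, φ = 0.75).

φR_n ≈ 393 kN

t_e = 0.707 × 5 = 3.535 mm.
R_nwl = 0.6 × 430 × 3.535 × 450 × 10⁻³ = 410.4 kN (longitudinal, 2 welds).
R_nwt = 0.6 × 430 × 3.535 × 125 × 10⁻³ = 114 kN (transverse, base value).
(i) R_nwl + R_nwt = 524.4 kN; (ii) 0.85 R_nwl + 1.5 R_nwt = 519.9 kN.
R_n = max = 524.4 kN [governs: (i)]; φR_n = 393.3 kN.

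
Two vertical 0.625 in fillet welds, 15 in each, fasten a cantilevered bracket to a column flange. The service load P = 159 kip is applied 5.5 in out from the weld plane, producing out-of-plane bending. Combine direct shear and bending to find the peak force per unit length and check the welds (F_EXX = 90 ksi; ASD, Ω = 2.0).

f_max ≈ 12.8 kip/in; NOT adequate

L_w = 2 × 15 = 30 in; section modulus (unit throat) S = 2 × L²/6 = 75 in².
Direct shear f_v = P/L_w = 159/30 = 5.3 kip/in.
Moment M = P × e = 159 × 5.5 = 874.5 kip·in; bending f_b = M/S = 11.66 kip/in.
f_max = √(f_v² + f_b²) = √(5.3² + 11.66²) = 12.81 kip/in.
r_n/Ω = (1/2.0) × 0.6 × 90 × (0.707 × 0.625) = 11.93 kip/in → NOT adequate.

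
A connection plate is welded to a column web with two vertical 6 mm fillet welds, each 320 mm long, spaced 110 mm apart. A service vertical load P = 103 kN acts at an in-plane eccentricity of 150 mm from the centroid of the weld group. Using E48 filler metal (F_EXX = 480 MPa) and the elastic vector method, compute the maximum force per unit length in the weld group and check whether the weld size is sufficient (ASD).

Total weld length L_w = 640 mm. Treat welds as unit-width lines.
Polar moment about centroid: J = 2[d³/12 + d(b/2)²] = 2[320³/12 + 320×55²] = 7397000 mm³.
Direct shear f_v = P/L_w = 103×10³ / 640 = 160.9 N/mm (vertical).
Torsion M = P·e = 103×10³ × 150 = 15450000 N·mm.
Critical point at (x, y) = (55, 160) from centroid. f_tx = M·y/J = 334.2 N/mm; f_ty = M·x/J = 114.9 N/mm.
Resultant f_max = √[f_tx² + (f_v + f_ty)²] = √[334.2² + (160.9 + 114.9)²] = 433.3 N/mm.
Capacity per unit length: r_n/Ω = (1/2.0) × 0.6 × 480 × (0.707 × 6) = 610.8 N/mm.
433.3 ≤ 610.8 → adequate.

f_max ≈ 433 N/mm; adequate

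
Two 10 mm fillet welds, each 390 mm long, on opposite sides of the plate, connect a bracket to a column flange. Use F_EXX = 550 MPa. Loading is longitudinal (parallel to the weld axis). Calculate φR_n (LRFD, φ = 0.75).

Effective throat t_e = 0.707 × 10 = 7.07 mm.
Total length L = 780 mm; A_we = 7.07 × 780 = 5515 mm².
F_nw = 0.6 F_EXX = 0.6 × 550 = 330 MPa.
φR_n = 0.75 × 330 × 5515 × 10⁻³ = 1365 kN.

φR_n ≈ 1360 kN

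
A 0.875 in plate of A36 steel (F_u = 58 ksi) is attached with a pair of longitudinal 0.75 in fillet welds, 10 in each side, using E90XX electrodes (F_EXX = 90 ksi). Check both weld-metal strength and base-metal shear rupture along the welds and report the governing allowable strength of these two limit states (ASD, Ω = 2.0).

R_n/Ω ≈ 286 kip (weld metal governs)

t_e = 0.707 × 0.75 = 0.5302 in; L = 20 in.
Weld metal: R_n/Ω = (1/2.0) × 0.6 × 90 × 0.5302 × 20 = 286.3 kip.
Base metal (shear rupture): R_n/Ω = (1/2.0) × 0.6 × 58 × 0.875 × 20 = 304.5 kip.
Governing: weld metal.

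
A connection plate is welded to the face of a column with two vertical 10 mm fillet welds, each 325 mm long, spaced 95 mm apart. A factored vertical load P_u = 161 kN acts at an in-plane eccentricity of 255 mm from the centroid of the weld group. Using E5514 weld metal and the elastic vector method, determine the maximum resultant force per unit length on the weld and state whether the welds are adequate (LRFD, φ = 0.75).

f_max ≈ 1060 N/mm; adequate

E55XX → F_EXX = 550 MPa.
Total weld length L_w = 650 mm. Treat welds as unit-width lines.
Polar moment about centroid: J = 2[d³/12 + d(b/2)²] = 2[325³/12 + 325×47.5²] = 7188000 mm³.
Direct shear f_v = P/L_w = 161×10³ / 650 = 247.7 N/mm (vertical).
Torsion M = P·e = 161×10³ × 255 = 41055000 N·mm.
Critical point at (x, y) = (47.5, 162.5) from centroid. f_tx = M·y/J = 928.1 N/mm; f_ty = M·x/J = 271.3 N/mm.
Resultant f_max = √[f_tx² + (f_v + f_ty)²] = √[928.1² + (247.7 + 271.3)²] = 1063 N/mm.
Capacity per unit length: φr_n = 0.75 × 0.6 × 550 × (0.707 × 10) = 1750 N/mm.
1063 ≤ 1750 → adequate.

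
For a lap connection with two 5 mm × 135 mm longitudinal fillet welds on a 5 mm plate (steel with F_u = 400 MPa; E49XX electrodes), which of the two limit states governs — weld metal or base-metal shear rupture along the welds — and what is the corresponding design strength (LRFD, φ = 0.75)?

φR_n ≈ 210 kN (weld metal governs)

E49XX → F_EXX = 490 MPa.
t_e = 0.707 × 5 = 3.535 mm; L = 270 mm.
Weld metal: φR_n = 0.75 × 0.6 × 490 × 3.535 × 270 × 10⁻³ = 210.5 kN.
Base metal (shear rupture): φR_n = 0.75 × 0.6 × 400 × 5 × 270 × 10⁻³ = 243 kN.
Governing: weld metal.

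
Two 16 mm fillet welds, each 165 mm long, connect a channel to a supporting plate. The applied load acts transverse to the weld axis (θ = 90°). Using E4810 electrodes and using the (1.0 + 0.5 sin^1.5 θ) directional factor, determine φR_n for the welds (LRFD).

E48XX → F_EXX = 480 MPa.
t_e = 0.707 × 16 = 11.31 mm; A_we = 11.31 × 330 = 3733 mm².
Directional factor: 1.0 + 0.5 sin^1.5(90°) = 1.5.
F_nw = 0.6 × 480 × 1.5 = 432 MPa.
φR_n = 0.75 × 432 × 3733 × 10⁻³ = 1209 kN.

φR_n ≈ 1210 kN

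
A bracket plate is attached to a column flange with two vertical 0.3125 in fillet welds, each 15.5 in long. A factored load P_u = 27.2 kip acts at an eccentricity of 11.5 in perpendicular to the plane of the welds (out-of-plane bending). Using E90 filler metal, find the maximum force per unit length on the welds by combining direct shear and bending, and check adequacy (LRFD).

f_max ≈ 4 kip/in; adequate

E90XX → F_EXX = 90 ksi.
L_w = 2 × 15.5 = 31 in; section modulus (unit throat) S = 2 × L²/6 = 80.08 in².
Direct shear f_v = P/L_w = 27.2/31 = 0.8774 kip/in.
Moment M = P × e = 27.2 × 11.5 = 312.8 kip·in; bending f_b = M/S = 3.906 kip/in.
f_max = √(f_v² + f_b²) = √(0.8774² + 3.906²) = 4.003 kip/in.
φr_n = 0.75 × 0.6 × 90 × (0.707 × 0.3125) = 8.948 kip/in → adequate.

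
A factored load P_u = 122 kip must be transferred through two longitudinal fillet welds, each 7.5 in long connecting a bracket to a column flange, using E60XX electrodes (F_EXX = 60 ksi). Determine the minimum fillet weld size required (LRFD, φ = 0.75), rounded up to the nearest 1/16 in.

w = 7/16 in

Total weld length L = 15 in.
Required throat t_e = P_u / (φ × 0.6 F_EXX × L) = 122 / (0.75 × 0.6 × 60 × 15) = 0.3012 in.
Required leg w = t_e / 0.707 = 0.4261 in → use 7/16 in.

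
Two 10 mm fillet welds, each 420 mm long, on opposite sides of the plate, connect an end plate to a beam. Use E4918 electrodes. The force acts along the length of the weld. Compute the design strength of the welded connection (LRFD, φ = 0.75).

φR_n ≈ 1310 kN

E49XX → F_EXX = 490 MPa.
Effective throat t_e = 0.707 × 10 = 7.07 mm.
Total length L = 840 mm; A_we = 7.07 × 840 = 5939 mm².
F_nw = 0.6 F_EXX = 0.6 × 490 = 294 MPa.
φR_n = 0.75 × 294 × 5939 × 10⁻³ = 1310 kN.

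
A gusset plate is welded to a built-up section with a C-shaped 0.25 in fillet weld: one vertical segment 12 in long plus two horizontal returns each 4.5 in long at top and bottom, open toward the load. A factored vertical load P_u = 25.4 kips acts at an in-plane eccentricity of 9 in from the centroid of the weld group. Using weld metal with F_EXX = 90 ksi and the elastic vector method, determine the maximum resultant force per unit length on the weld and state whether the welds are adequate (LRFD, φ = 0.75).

Total weld length L_w = 21 in. Treat welds as unit-width lines.
Centroid: x̄ = 2×4.5×2.25 / 21 = 0.9643 in from the vertical weld.
Polar moment about centroid: J = I_x + I_y = [12³/12 + 2×4.5×6²] + [12×0.9643² + 2(4.5³/12 + 4.5×1.286²)] = 509.2 in³.
Direct shear f_v = P/L_w = 25.4 / 21 = 1.21 kip/in (vertical).
Torsion M = P·e = 25.4 × 9 = 228.6 kip·in.
Critical point at (x, y) = (3.536, 6) from centroid. f_tx = M·y/J = 2.694 kip/in; f_ty = M·x/J = 1.587 kip/in.
Resultant f_max = √[f_tx² + (f_v + f_ty)²] = √[2.694² + (1.21 + 1.587)²] = 3.883 kip/in.
Capacity per unit length: φr_n = 0.75 × 0.6 × 90 × (0.707 × 0.25) = 7.158 kip/in.
3.883 ≤ 7.158 → adequate.

f_max ≈ 3.88 kip/in; adequate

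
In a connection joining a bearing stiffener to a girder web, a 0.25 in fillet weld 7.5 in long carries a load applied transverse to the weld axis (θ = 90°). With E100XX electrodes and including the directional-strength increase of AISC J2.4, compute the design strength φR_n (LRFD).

E100XX → F_EXX = 100 ksi.
t_e = 0.707 × 0.25 = 0.1767 in; A_we = 0.1767 × 7.5 = 1.326 in².
Directional factor: 1.0 + 0.5 sin^1.5(90°) = 1.5.
F_nw = 0.6 × 100 × 1.5 = 90 ksi.
φR_n = 0.75 × 90 × 1.326 = 89.48 kip.

φR_n ≈ 89.5 kip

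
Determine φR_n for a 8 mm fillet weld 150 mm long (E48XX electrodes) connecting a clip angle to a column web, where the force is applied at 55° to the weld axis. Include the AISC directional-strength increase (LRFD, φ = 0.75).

φR_n ≈ 251 kN

E48XX → F_EXX = 480 MPa.
t_e = 0.707 × 8 = 5.656 mm; A_we = 5.656 × 150 = 848.4 mm².
Directional factor: 1.0 + 0.5 sin^1.5(55°) = 1.371.
F_nw = 0.6 × 480 × 1.371 = 394.8 MPa.
φR_n = 0.75 × 394.8 × 848.4 × 10⁻³ = 251.2 kN.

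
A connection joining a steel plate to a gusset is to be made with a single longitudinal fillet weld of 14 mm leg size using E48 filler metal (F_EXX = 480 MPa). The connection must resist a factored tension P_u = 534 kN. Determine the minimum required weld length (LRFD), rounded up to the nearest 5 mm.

Throat t_e = 0.707 × 14 = 9.898 mm.
φr_n = 0.75 × 0.6 × 480 × 9.898 × 10⁻³ = 2.138 kN/mm.
L_req = P_u / φr_n = 534 / 2.138 = 249.8 mm total.
Round up → use L = 250 mm.

L = 250 mm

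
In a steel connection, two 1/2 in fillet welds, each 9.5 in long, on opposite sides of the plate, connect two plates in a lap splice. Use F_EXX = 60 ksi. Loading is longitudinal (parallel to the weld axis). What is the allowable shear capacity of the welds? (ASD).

R_n/Ω ≈ 121 kip

Effective throat t_e = 0.707 × 0.5 = 0.3535 in.
Total length L = 19 in; A_we = 0.3535 × 19 = 6.716 in².
F_nw = 0.6 F_EXX = 0.6 × 60 = 36 ksi.
R_n = 36 × 6.716 = 241.8 kip; R_n/Ω = 241.8/2.0 = 120.9 kip.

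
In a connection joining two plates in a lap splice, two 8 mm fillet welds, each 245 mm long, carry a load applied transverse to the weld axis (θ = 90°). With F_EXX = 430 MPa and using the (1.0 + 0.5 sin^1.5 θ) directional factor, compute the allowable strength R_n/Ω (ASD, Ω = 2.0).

R_n/Ω ≈ 536 kN

t_e = 0.707 × 8 = 5.656 mm; A_we = 5.656 × 490 = 2771 mm².
Directional factor: 1.0 + 0.5 sin^1.5(90°) = 1.5.
F_nw = 0.6 × 430 × 1.5 = 387 MPa.
R_n/Ω = (387 × 2771) / 2.0 × 10⁻³ = 536.3 kN.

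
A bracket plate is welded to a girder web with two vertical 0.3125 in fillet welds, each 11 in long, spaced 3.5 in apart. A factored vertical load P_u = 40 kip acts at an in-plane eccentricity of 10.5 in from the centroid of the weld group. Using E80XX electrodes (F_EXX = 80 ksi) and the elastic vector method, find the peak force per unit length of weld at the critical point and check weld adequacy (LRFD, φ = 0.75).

f_max ≈ 9.1 kip/in; NOT adequate

Total weld length L_w = 22 in. Treat welds as unit-width lines.
Polar moment about centroid: J = 2[d³/12 + d(b/2)²] = 2[11³/12 + 11×1.75²] = 289.2 in³.
Direct shear f_v = P/L_w = 40 / 22 = 1.818 kip/in (vertical).
Torsion M = P·e = 40 × 10.5 = 420 kip·in.
Critical point at (x, y) = (1.75, 5.5) from centroid. f_tx = M·y/J = 7.987 kip/in; f_ty = M·x/J = 2.541 kip/in.
Resultant f_max = √[f_tx² + (f_v + f_ty)²] = √[7.987² + (1.818 + 2.541)²] = 9.1 kip/in.
Capacity per unit length: φr_n = 0.75 × 0.6 × 80 × (0.707 × 0.3125) = 7.954 kip/in.
9.1 > 7.954 → NOT adequate.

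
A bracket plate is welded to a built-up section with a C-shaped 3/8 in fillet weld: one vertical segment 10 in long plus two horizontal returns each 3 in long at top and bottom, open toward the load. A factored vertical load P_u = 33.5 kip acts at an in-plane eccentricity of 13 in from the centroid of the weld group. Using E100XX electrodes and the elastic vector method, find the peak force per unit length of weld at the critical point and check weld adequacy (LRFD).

E100XX → F_EXX = 100 ksi.
Total weld length L_w = 16 in. Treat welds as unit-width lines.
Centroid: x̄ = 2×3×1.5 / 16 = 0.5625 in from the vertical weld.
Polar moment about centroid: J = I_x + I_y = [10³/12 + 2×3×5²] + [10×0.5625² + 2(3³/12 + 3×0.9375²)] = 246.3 in³.
Direct shear f_v = P/L_w = 33.5 / 16 = 2.094 kip/in (vertical).
Torsion M = P·e = 33.5 × 13 = 435.5 kip·in.
Critical point at (x, y) = (2.438, 5) from centroid. f_tx = M·y/J = 8.842 kip/in; f_ty = M·x/J = 4.31 kip/in.
Resultant f_max = √[f_tx² + (f_v + f_ty)²] = √[8.842² + (2.094 + 4.31)²] = 10.92 kip/in.
Capacity per unit length: φr_n = 0.75 × 0.6 × 100 × (0.707 × 0.375) = 11.93 kip/in.
10.92 ≤ 11.93 → adequate.

f_max ≈ 10.9 kip/in; adequate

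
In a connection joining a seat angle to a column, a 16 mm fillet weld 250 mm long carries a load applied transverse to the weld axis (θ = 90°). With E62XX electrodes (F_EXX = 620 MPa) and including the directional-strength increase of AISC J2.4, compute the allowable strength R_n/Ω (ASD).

t_e = 0.707 × 16 = 11.31 mm; A_we = 11.31 × 250 = 2828 mm².
Directional factor: 1.0 + 0.5 sin^1.5(90°) = 1.5.
F_nw = 0.6 × 620 × 1.5 = 558 MPa.
R_n/Ω = (558 × 2828) / 2.0 × 10⁻³ = 789 kN.

R_n/Ω ≈ 789 kN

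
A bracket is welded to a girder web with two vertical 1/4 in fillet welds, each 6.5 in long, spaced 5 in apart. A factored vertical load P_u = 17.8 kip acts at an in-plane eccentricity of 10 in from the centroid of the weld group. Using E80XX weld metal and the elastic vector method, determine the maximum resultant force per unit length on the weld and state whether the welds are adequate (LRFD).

E80XX → F_EXX = 80 ksi.
Total weld length L_w = 13 in. Treat welds as unit-width lines.
Polar moment about centroid: J = 2[d³/12 + d(b/2)²] = 2[6.5³/12 + 6.5×2.5²] = 127 in³.
Direct shear f_v = P/L_w = 17.8 / 13 = 1.369 kip/in (vertical).
Torsion M = P·e = 17.8 × 10 = 178 kip·in.
Critical point at (x, y) = (2.5, 3.25) from centroid. f_tx = M·y/J = 4.554 kip/in; f_ty = M·x/J = 3.503 kip/in.
Resultant f_max = √[f_tx² + (f_v + f_ty)²] = √[4.554² + (1.369 + 3.503)²] = 6.67 kip/in.
Capacity per unit length: φr_n = 0.75 × 0.6 × 80 × (0.707 × 0.25) = 6.363 kip/in.
6.67 > 6.363 → NOT adequate.

f_max ≈ 6.67 kip/in; NOT adequate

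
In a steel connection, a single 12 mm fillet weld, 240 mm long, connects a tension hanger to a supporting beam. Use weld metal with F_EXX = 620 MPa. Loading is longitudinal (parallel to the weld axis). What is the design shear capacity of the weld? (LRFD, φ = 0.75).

φR_n ≈ 568 kN

Effective throat t_e = 0.707 × 12 = 8.484 mm.
Total length L = 240 mm; A_we = 8.484 × 240 = 2036 mm².
F_nw = 0.6 F_EXX = 0.6 × 620 = 372 MPa.
φR_n = 0.75 × 372 × 2036 × 10⁻³ = 568.1 kN.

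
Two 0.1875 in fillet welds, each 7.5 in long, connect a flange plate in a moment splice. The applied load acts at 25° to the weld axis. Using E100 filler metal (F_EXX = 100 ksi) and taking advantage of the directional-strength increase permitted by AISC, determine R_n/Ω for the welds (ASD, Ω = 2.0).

R_n/Ω ≈ 67.8 kips

t_e = 0.707 × 0.1875 = 0.1326 in; A_we = 0.1326 × 15 = 1.988 in².
Directional factor: 1.0 + 0.5 sin^1.5(25°) = 1.137.
F_nw = 0.6 × 100 × 1.137 = 68.24 ksi.
R_n/Ω = (68.24 × 1.988) / 2.0 = 67.85 kips.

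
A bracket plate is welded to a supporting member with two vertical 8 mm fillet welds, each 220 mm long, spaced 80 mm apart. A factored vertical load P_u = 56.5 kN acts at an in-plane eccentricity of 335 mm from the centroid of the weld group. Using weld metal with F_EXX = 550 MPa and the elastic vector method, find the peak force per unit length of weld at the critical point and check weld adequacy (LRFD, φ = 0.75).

Total weld length L_w = 440 mm. Treat welds as unit-width lines.
Polar moment about centroid: J = 2[d³/12 + d(b/2)²] = 2[220³/12 + 220×40²] = 2479000 mm³.
Direct shear f_v = P/L_w = 56.5×10³ / 440 = 128.4 N/mm (vertical).
Torsion M = P·e = 56.5×10³ × 335 = 18928000 N·mm.
Critical point at (x, y) = (40, 110) from centroid. f_tx = M·y/J = 840 N/mm; f_ty = M·x/J = 305.4 N/mm.
Resultant f_max = √[f_tx² + (f_v + f_ty)²] = √[840² + (128.4 + 305.4)²] = 945.4 N/mm.
Capacity per unit length: φr_n = 0.75 × 0.6 × 550 × (0.707 × 8) = 1400 N/mm.
945.4 ≤ 1400 → adequate.

f_max ≈ 945 N/mm; adequate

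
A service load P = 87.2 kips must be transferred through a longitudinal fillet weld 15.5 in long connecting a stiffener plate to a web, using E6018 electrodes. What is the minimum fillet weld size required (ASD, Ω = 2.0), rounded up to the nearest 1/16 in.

E60XX → F_EXX = 60 ksi.
Total weld length L = 15.5 in.
Required throat t_e = P × Ω / (0.6 F_EXX × L) = 87.2 × 2.0 / (0.6 × 60 × 15.5) = 0.3125 in.
Required leg w = t_e / 0.707 = 0.4421 in → use 1/2 in.

w = 1/2 in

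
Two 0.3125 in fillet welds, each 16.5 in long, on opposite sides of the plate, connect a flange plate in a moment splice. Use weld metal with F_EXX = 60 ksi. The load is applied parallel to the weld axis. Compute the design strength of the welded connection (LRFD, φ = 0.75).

Effective throat t_e = 0.707 × 0.3125 = 0.2209 in.
Total length L = 33 in; A_we = 0.2209 × 33 = 7.291 in².
F_nw = 0.6 F_EXX = 0.6 × 60 = 36 ksi.
φR_n = 0.75 × 36 × 7.291 = 196.9 kip.

φR_n ≈ 197 kip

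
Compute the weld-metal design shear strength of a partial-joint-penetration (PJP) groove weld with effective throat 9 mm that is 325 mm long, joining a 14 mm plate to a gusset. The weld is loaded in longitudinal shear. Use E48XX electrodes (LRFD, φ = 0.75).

E48XX → F_EXX = 480 MPa.
Effective throat (given) t_e = 9 mm.
A_we = 9 × 325 = 2925 mm².
F_nw = 0.6 F_EXX = 288 MPa.
φR_n = 0.75 × 288 × 2925 × 10⁻³ = 631.8 kN.

φR_n ≈ 632 kN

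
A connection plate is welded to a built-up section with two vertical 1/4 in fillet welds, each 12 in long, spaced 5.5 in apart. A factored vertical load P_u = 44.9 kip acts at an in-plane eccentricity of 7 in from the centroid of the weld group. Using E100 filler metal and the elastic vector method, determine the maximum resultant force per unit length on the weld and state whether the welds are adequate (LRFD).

E100XX → F_EXX = 100 ksi.
Total weld length L_w = 24 in. Treat welds as unit-width lines.
Polar moment about centroid: J = 2[d³/12 + d(b/2)²] = 2[12³/12 + 12×2.75²] = 469.5 in³.
Direct shear f_v = P/L_w = 44.9 / 24 = 1.871 kip/in (vertical).
Torsion M = P·e = 44.9 × 7 = 314.3 kip·in.
Critical point at (x, y) = (2.75, 6) from centroid. f_tx = M·y/J = 4.017 kip/in; f_ty = M·x/J = 1.841 kip/in.
Resultant f_max = √[f_tx² + (f_v + f_ty)²] = √[4.017² + (1.871 + 1.841)²] = 5.469 kip/in.
Capacity per unit length: φr_n = 0.75 × 0.6 × 100 × (0.707 × 0.25) = 7.954 kip/in.
5.469 ≤ 7.954 → adequate.

f_max ≈ 5.47 kip/in; adequate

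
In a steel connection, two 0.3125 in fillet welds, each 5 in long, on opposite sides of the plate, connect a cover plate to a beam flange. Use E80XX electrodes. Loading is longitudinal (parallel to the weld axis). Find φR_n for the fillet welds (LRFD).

φR_n ≈ 79.5 kip

E80XX → F_EXX = 80 ksi.
Effective throat t_e = 0.707 × 0.3125 = 0.2209 in.
Total length L = 10 in; A_we = 0.2209 × 10 = 2.209 in².
F_nw = 0.6 F_EXX = 0.6 × 80 = 48 ksi.
φR_n = 0.75 × 48 × 2.209 = 79.54 kip.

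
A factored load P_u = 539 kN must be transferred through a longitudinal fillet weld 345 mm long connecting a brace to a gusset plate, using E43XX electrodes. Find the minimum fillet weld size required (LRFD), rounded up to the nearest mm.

w = 12 mm

E43XX → F_EXX = 430 MPa.
Total weld length L = 345 mm.
Required throat t_e = P_u / (φ × 0.6 F_EXX × L) = 539 / (0.75 × 0.6 × 430 × 345 × 10⁻³) = 8.074 mm.
Required leg w = t_e / 0.707 = 11.42 mm → use 12 mm.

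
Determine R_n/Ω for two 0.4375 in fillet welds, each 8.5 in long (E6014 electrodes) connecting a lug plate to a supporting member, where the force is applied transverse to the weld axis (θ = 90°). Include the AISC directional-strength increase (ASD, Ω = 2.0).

E60XX → F_EXX = 60 ksi.
t_e = 0.707 × 0.4375 = 0.3093 in; A_we = 0.3093 × 17 = 5.258 in².
Directional factor: 1.0 + 0.5 sin^1.5(90°) = 1.5.
F_nw = 0.6 × 60 × 1.5 = 54 ksi.
R_n/Ω = (54 × 5.258) / 2.0 = 142 kips.

R_n/Ω ≈ 142 kips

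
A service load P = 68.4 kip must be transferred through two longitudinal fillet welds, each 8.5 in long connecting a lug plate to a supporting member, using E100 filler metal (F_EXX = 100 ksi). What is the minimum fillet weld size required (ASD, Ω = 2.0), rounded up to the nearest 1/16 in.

Total weld length L = 17 in.
Required throat t_e = P × Ω / (0.6 F_EXX × L) = 68.4 × 2.0 / (0.6 × 100 × 17) = 0.1341 in.
Required leg w = t_e / 0.707 = 0.1897 in → use 1/4 in.

w = 1/4 in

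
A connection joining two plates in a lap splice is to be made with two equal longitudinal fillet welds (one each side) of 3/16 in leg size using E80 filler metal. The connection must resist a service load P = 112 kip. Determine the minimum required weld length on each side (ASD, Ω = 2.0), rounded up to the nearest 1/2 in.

L = 18 in on each side

E80XX → F_EXX = 80 ksi.
Throat t_e = 0.707 × 0.1875 = 0.1326 in.
r_n/Ω = (0.6 × 80 × 0.1326) / 2.0 = 3.181 kip/in.
L_req = P / (r_n/Ω) = 112 / 3.181 = 35.2 in total.
Per side: 35.2 / 2 = 17.6 in.
Round up → use L = 18 in on each side.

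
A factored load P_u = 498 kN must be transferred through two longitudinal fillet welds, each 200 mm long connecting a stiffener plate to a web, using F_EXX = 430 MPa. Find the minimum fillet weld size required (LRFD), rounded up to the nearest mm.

Total weld length L = 400 mm.
Required throat t_e = P_u / (φ × 0.6 F_EXX × L) = 498 / (0.75 × 0.6 × 430 × 400 × 10⁻³) = 6.434 mm.
Required leg w = t_e / 0.707 = 9.101 mm → use 10 mm.

w = 10 mm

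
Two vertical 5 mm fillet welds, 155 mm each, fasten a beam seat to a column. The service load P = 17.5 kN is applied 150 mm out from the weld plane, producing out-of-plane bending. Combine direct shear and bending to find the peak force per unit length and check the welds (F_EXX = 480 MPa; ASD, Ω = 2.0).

f_max ≈ 333 N/mm; adequate

L_w = 2 × 155 = 310 mm; section modulus (unit throat) S = 2 × L²/6 = 8008 mm².
Direct shear f_v = P/L_w = 17.5×10³/310 = 56.45 N/mm.
Moment M = P × e = 17.5×10³ × 150 = 2625000 N·mm; bending f_b = M/S = 327.8 N/mm.
f_max = √(f_v² + f_b²) = √(56.45² + 327.8²) = 332.6 N/mm.
r_n/Ω = (1/2.0) × 0.6 × 480 × (0.707 × 5) = 509 N/mm → adequate.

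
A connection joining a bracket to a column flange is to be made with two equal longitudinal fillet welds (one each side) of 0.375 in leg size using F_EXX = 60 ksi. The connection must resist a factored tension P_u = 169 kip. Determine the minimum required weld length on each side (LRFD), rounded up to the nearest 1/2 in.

L = 12 in on each side

Throat t_e = 0.707 × 0.375 = 0.2651 in.
φr_n = 0.75 × 0.6 × 60 × 0.2651 = 7.158 kip/in.
L_req = P_u / φr_n = 169 / 7.158 = 23.61 in total.
Per side: 23.61 / 2 = 11.8 in.
Round up → use L = 12 in on each side.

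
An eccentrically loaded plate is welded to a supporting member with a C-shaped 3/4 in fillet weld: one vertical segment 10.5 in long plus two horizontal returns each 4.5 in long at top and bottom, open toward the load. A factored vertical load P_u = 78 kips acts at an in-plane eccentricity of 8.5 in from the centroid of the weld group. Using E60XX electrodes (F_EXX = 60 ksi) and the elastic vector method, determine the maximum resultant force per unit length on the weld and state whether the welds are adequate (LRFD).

f_max ≈ 13.5 kip/in; adequate

Total weld length L_w = 19.5 in. Treat welds as unit-width lines.
Centroid: x̄ = 2×4.5×2.25 / 19.5 = 1.038 in from the vertical weld.
Polar moment about centroid: J = I_x + I_y = [10.5³/12 + 2×4.5×5.25²] + [10.5×1.038² + 2(4.5³/12 + 4.5×1.212²)] = 384.3 in³.
Direct shear f_v = P/L_w = 78 / 19.5 = 4 kip/in (vertical).
Torsion M = P·e = 78 × 8.5 = 663 kip·in.
Critical point at (x, y) = (3.462, 5.25) from centroid. f_tx = M·y/J = 9.058 kip/in; f_ty = M·x/J = 5.973 kip/in.
Resultant f_max = √[f_tx² + (f_v + f_ty)²] = √[9.058² + (4 + 5.973)²] = 13.47 kip/in.
Capacity per unit length: φr_n = 0.75 × 0.6 × 60 × (0.707 × 0.75) = 14.32 kip/in.
13.47 ≤ 14.32 → adequate.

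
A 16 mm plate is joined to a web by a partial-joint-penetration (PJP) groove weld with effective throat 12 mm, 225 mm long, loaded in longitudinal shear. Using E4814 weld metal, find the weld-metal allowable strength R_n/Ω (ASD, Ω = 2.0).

R_n/Ω ≈ 389 kN

E48XX → F_EXX = 480 MPa.
Effective throat (given) t_e = 12 mm.
A_we = 12 × 225 = 2700 mm².
F_nw = 0.6 F_EXX = 288 MPa.
R_n/Ω = (288 × 2700) / 2.0 × 10⁻³ = 388.8 kN.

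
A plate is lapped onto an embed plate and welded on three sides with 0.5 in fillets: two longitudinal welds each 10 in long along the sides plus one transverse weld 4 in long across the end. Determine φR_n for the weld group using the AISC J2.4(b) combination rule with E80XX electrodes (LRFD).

E80XX → F_EXX = 80 ksi.
t_e = 0.707 × 0.5 = 0.3535 in.
R_nwl = 0.6 × 80 × 0.3535 × 20 = 339.4 kip (longitudinal, 2 welds).
R_nwt = 0.6 × 80 × 0.3535 × 4 = 67.87 kip (transverse, base value).
(i) R_nwl + R_nwt = 407.2 kip; (ii) 0.85 R_nwl + 1.5 R_nwt = 390.3 kip.
R_n = max = 407.2 kip [governs: (i)]; φR_n = 305.4 kip.

φR_n ≈ 305 kip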